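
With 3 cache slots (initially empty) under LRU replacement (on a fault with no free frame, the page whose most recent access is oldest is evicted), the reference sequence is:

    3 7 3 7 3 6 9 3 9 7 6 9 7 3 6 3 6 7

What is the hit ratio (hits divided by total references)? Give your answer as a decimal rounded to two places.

0.56

3 → fault, frames (3)
7 → fault, frames (3 7)
3 → hit
7 → hit
3 → hit
6 → fault, frames (7 3 6)
9 → fault, evict 7, frames (3 6 9)
3 → hit
9 → hit
7 → fault, evict 6, frames (3 9 7)
6 → fault, evict 3, frames (9 7 6)
9 → hit
7 → hit
3 → fault, evict 6, frames (9 7 3)
6 → fault, evict 9, frames (7 3 6)
3 → hit
6 → hit
7 → hit
Hits: 10 of 18 references → 10/18 = 0.5556.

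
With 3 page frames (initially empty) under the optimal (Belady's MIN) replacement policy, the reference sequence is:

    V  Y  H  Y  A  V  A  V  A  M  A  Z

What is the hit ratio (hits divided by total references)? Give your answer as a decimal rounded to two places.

0.50

V: fault, frames [V]
Y: fault, frames [V, Y]
H: fault, frames [V, Y, H]
Y: hit
A: fault, evict H, frames [V, Y, A]
V: hit
A: hit
V: hit
A: hit
M: fault, evict Y, frames [V, A, M]
A: hit
Z: fault, evict M, frames [V, A, Z]
Hits: 6 of 12 references → 6/12 = 0.5000.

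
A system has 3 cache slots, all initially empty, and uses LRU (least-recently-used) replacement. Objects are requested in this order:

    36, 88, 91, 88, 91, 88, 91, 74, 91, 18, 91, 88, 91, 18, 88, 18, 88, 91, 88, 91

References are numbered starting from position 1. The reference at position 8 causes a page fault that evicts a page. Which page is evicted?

36

pos 1: 36 -> fault, frames (36)
pos 2: 88 -> fault, frames (36 88)
pos 3: 91 -> fault, frames (36 88 91)
pos 4: 88 -> hit
pos 5: 91 -> hit
pos 6: 88 -> hit
pos 7: 91 -> hit
pos 8: 74 -> fault, evict 36, frames (88 91 74)
At position 8, page 36 is evicted.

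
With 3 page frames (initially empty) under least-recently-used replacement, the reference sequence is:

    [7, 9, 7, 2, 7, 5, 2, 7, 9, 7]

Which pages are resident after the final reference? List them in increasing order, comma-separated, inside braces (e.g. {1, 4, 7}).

{2, 7, 9}

7 -> fault, frames {7}
9 -> fault, frames {7,9}
7 -> hit
2 -> fault, frames {9,7,2}
7 -> hit
5 -> fault, evict 9, frames {2,7,5}
2 -> hit
7 -> hit
9 -> fault, evict 5, frames {2,7,9}
7 -> hit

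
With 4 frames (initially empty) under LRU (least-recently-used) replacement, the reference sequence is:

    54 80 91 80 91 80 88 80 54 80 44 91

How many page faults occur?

54: miss, frames (54)
80: miss, frames (54 80)
91: miss, frames (54 80 91)
80: hit
91: hit
80: hit
88: miss, frames (54 91 80 88)
80: hit
54: hit
80: hit
44: miss, evict 91, frames (88 54 80 44)
91: miss, evict 88, frames (54 80 44 91)
Page faults: 6.

6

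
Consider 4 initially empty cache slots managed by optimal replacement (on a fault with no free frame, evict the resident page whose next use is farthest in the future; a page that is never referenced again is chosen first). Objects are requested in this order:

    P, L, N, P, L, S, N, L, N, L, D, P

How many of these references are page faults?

P → miss, frames {P}
L → miss, frames {P,L}
N → miss, frames {P,L,N}
P → hit
L → hit
S → miss, frames {P,L,N,S}
N → hit
L → hit
N → hit
L → hit
D → miss, evict S, frames {P,L,N,D}
P → hit
Page faults: 5.

5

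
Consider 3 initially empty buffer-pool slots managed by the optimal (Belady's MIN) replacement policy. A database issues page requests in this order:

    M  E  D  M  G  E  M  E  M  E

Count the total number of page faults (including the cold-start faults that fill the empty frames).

M → miss, frames {M}
E → miss, frames {M,E}
D → miss, frames {M,E,D}
M → hit
G → miss, evict D, frames {M,E,G}
E → hit
M → hit
E → hit
M → hit
E → hit
Page faults: 4.

4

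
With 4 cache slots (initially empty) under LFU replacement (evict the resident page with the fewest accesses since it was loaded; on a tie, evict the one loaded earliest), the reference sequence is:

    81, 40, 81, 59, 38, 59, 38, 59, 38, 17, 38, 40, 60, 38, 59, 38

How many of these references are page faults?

81: miss, frames [81]
40: miss, frames [81, 40]
81: hit
59: miss, frames [81, 40, 59]
38: miss, frames [81, 40, 59, 38]
59: hit
38: hit
59: hit
38: hit
17: miss, evict 40, frames [81, 59, 38, 17]
38: hit
40: miss, evict 17, frames [81, 59, 38, 40]
60: miss, evict 40, frames [81, 59, 38, 60]
38: hit
59: hit
38: hit
Page faults: 7.

7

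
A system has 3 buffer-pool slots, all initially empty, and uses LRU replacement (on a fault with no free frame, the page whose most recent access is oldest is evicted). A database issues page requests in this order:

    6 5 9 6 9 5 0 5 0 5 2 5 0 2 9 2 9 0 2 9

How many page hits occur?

6 -> fault, frames [6]
5 -> fault, frames [6, 5]
9 -> fault, frames [6, 5, 9]
6 -> hit
9 -> hit
5 -> hit
0 -> fault, evict 6, frames [9, 5, 0]
5 -> hit
0 -> hit
5 -> hit
2 -> fault, evict 9, frames [0, 5, 2]
5 -> hit
0 -> hit
2 -> hit
9 -> fault, evict 5, frames [0, 2, 9]
2 -> hit
9 -> hit
0 -> hit
2 -> hit
9 -> hit
Hits: 14.

14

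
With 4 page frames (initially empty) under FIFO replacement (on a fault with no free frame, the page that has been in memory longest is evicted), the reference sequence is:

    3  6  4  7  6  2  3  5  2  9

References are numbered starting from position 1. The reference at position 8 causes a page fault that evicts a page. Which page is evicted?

4

pos 1: 3 → fault, frames {3}
pos 2: 6 → fault, frames {3,6}
pos 3: 4 → fault, frames {3,6,4}
pos 4: 7 → fault, frames {3,6,4,7}
pos 5: 6 → hit
pos 6: 2 → fault, evict 3, frames {6,4,7,2}
pos 7: 3 → fault, evict 6, frames {4,7,2,3}
pos 8: 5 → fault, evict 4, frames {7,2,3,5}
At position 8, page 4 is evicted.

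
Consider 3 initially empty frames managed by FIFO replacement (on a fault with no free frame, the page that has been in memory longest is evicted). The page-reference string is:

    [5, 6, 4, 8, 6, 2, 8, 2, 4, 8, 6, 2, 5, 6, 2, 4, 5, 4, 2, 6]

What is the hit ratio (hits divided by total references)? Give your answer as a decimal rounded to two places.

0.50

5: fault, frames (5)
6: fault, frames (5 6)
4: fault, frames (5 6 4)
8: fault, evict 5, frames (6 4 8)
6: hit
2: fault, evict 6, frames (4 8 2)
8: hit
2: hit
4: hit
8: hit
6: fault, evict 4, frames (8 2 6)
2: hit
5: fault, evict 8, frames (2 6 5)
6: hit
2: hit
4: fault, evict 2, frames (6 5 4)
5: hit
4: hit
2: fault, evict 6, frames (5 4 2)
6: fault, evict 5, frames (4 2 6)
Hits: 10 of 20 references → 10/20 = 0.5000.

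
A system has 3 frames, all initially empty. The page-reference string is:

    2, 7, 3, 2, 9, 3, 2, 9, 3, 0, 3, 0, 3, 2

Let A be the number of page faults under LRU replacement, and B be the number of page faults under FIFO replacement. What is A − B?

Under LRU: F F F . F . . . . F . . . F → 6 faults.
Under FIFO: F F F . F . F . . F F . . . → 7 faults.
A − B = 6 − 7 = -1.

-1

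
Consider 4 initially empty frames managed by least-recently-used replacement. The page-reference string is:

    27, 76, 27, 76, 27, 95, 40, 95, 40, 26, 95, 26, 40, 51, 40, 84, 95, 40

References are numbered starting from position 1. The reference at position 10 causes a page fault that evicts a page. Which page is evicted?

76

pos 1: 27 -> fault, frames {27}
pos 2: 76 -> fault, frames {27,76}
pos 3: 27 -> hit
pos 4: 76 -> hit
pos 5: 27 -> hit
pos 6: 95 -> fault, frames {76,27,95}
pos 7: 40 -> fault, frames {76,27,95,40}
pos 8: 95 -> hit
pos 9: 40 -> hit
pos 10: 26 -> fault, evict 76, frames {27,95,40,26}
At position 10, page 76 is evicted.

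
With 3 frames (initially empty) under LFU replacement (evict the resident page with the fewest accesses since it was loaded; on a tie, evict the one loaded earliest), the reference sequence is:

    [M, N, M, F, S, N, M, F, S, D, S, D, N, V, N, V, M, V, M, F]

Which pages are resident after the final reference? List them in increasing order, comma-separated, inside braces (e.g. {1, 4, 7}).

{F, M, V}

M: fault, frames [M]
N: fault, frames [M, N]
M: hit
F: fault, frames [M, N, F]
S: fault, evict N, frames [M, F, S]
N: fault, evict F, frames [M, S, N]
M: hit
F: fault, evict S, frames [M, N, F]
S: fault, evict N, frames [M, F, S]
D: fault, evict F, frames [M, S, D]
S: hit
D: hit
N: fault, evict S, frames [M, D, N]
V: fault, evict N, frames [M, D, V]
N: fault, evict V, frames [M, D, N]
V: fault, evict N, frames [M, D, V]
M: hit
V: hit
M: hit
F: fault, evict D, frames [M, V, F]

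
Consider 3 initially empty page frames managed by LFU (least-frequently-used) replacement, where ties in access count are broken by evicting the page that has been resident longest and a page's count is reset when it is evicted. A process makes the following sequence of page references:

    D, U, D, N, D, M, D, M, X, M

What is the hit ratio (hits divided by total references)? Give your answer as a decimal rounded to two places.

D: miss, frames {D}
U: miss, frames {D,U}
D: hit
N: miss, frames {D,U,N}
D: hit
M: miss, evict U, frames {D,N,M}
D: hit
M: hit
X: miss, evict N, frames {D,M,X}
M: hit
Hits: 5 of 10 references → 5/10 = 0.5000.

0.50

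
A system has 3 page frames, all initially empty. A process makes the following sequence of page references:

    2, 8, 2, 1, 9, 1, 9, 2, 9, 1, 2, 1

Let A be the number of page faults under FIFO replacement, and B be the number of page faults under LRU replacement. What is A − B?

1

Under FIFO: F F . F F . . F . . . . → 5 faults.
Under LRU: F F . F F . . . . . . . → 4 faults.
A − B = 5 − 4 = 1.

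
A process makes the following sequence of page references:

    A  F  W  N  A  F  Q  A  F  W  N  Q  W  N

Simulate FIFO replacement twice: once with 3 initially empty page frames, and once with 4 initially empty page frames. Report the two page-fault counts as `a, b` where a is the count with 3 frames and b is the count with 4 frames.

3 frames: F F F F F F F . . F F . . . → 9 faults.
4 frames: F F F F . . F F F F F F . . → 10 faults.
10 > 9: adding a frame increased faults — Belady's anomaly.

9, 10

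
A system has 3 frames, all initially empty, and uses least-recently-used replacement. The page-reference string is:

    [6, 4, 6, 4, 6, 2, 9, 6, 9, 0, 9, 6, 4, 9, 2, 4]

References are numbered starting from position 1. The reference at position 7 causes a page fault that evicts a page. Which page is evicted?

pos 1: 6: miss, frames [6]
pos 2: 4: miss, frames [6, 4]
pos 3: 6: hit
pos 4: 4: hit
pos 5: 6: hit
pos 6: 2: miss, frames [4, 6, 2]
pos 7: 9: miss, evict 4, frames [6, 2, 9]
At position 7, page 4 is evicted.

4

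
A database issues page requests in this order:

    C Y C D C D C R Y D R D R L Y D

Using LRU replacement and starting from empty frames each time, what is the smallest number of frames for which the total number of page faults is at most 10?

f=1: 16 faults
f=2: 10 faults
f=3: 9 faults
f=4: 5 faults
f=5: 5 faults
Smallest f with faults ≤ 10 is 2.

2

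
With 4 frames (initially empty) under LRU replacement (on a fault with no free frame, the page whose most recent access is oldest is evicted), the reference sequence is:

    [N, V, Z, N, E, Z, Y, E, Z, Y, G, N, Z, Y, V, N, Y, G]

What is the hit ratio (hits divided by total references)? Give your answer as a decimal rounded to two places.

0.50

N: fault, frames {N}
V: fault, frames {N,V}
Z: fault, frames {N,V,Z}
N: hit
E: fault, frames {V,Z,N,E}
Z: hit
Y: fault, evict V, frames {N,E,Z,Y}
E: hit
Z: hit
Y: hit
G: fault, evict N, frames {E,Z,Y,G}
N: fault, evict E, frames {Z,Y,G,N}
Z: hit
Y: hit
V: fault, evict G, frames {N,Z,Y,V}
N: hit
Y: hit
G: fault, evict Z, frames {V,N,Y,G}
Hits: 9 of 18 references → 9/18 = 0.5000.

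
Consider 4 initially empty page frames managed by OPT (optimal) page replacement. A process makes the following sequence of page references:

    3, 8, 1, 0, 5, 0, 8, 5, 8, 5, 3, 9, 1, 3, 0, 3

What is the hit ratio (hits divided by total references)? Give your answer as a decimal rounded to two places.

0.56

3 -> miss, frames {3}
8 -> miss, frames {3,8}
1 -> miss, frames {3,8,1}
0 -> miss, frames {3,8,1,0}
5 -> miss, evict 1, frames {3,8,0,5}
0 -> hit
8 -> hit
5 -> hit
8 -> hit
5 -> hit
3 -> hit
9 -> miss, evict 5, frames {3,8,0,9}
1 -> miss, evict 9, frames {3,8,0,1}
3 -> hit
0 -> hit
3 -> hit
Hits: 9 of 16 references → 9/16 = 0.5625.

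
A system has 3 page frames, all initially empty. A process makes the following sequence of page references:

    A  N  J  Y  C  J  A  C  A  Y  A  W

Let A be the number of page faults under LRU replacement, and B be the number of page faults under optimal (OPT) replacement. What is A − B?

1

Under LRU: F F F F F . F . . F . F → 8 faults.
Under OPT: F F F F F . . . . F . F → 7 faults.
A − B = 8 − 7 = 1.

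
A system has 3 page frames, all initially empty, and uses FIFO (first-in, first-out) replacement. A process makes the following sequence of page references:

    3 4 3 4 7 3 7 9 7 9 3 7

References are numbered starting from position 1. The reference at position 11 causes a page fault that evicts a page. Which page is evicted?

pos 1: 3 → miss, frames {3}
pos 2: 4 → miss, frames {3,4}
pos 3: 3 → hit
pos 4: 4 → hit
pos 5: 7 → miss, frames {3,4,7}
pos 6: 3 → hit
pos 7: 7 → hit
pos 8: 9 → miss, evict 3, frames {4,7,9}
pos 9: 7 → hit
pos 10: 9 → hit
pos 11: 3 → miss, evict 4, frames {7,9,3}
At position 11, page 4 is evicted.

4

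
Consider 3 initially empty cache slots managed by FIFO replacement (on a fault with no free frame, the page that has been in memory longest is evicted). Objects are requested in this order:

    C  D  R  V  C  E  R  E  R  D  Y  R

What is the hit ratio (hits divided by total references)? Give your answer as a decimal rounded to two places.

C → miss, frames {C}
D → miss, frames {C,D}
R → miss, frames {C,D,R}
V → miss, evict C, frames {D,R,V}
C → miss, evict D, frames {R,V,C}
E → miss, evict R, frames {V,C,E}
R → miss, evict V, frames {C,E,R}
E → hit
R → hit
D → miss, evict C, frames {E,R,D}
Y → miss, evict E, frames {R,D,Y}
R → hit
Hits: 3 of 12 references → 3/12 = 0.2500.

0.25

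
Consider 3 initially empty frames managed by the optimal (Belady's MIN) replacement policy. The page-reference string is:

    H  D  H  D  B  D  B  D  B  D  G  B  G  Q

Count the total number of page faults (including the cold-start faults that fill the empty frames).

5

H -> miss, frames [H]
D -> miss, frames [H, D]
H -> hit
D -> hit
B -> miss, frames [H, D, B]
D -> hit
B -> hit
D -> hit
B -> hit
D -> hit
G -> miss, evict D, frames [H, B, G]
B -> hit
G -> hit
Q -> miss, evict G, frames [H, B, Q]
Page faults: 5.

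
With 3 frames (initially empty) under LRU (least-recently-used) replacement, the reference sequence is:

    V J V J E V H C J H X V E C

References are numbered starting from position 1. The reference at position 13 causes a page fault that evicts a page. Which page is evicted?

pos 1: V → fault, frames {V}
pos 2: J → fault, frames {V,J}
pos 3: V → hit
pos 4: J → hit
pos 5: E → fault, frames {V,J,E}
pos 6: V → hit
pos 7: H → fault, evict J, frames {E,V,H}
pos 8: C → fault, evict E, frames {V,H,C}
pos 9: J → fault, evict V, frames {H,C,J}
pos 10: H → hit
pos 11: X → fault, evict C, frames {J,H,X}
pos 12: V → fault, evict J, frames {H,X,V}
pos 13: E → fault, evict H, frames {X,V,E}
At position 13, page H is evicted.

H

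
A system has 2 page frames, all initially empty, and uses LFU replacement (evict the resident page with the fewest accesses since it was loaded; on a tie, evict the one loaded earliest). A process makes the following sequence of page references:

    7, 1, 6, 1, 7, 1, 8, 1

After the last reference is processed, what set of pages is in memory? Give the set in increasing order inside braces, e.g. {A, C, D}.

{1, 8}

7: fault, frames [7]
1: fault, frames [7, 1]
6: fault, evict 7, frames [1, 6]
1: hit
7: fault, evict 6, frames [1, 7]
1: hit
8: fault, evict 7, frames [1, 8]
1: hit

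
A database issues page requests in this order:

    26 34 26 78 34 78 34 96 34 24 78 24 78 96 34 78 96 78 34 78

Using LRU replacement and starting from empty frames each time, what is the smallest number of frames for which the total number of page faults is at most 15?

2

f=1: 20 faults
f=2: 12 faults
f=3: 8 faults
f=4: 5 faults
f=5: 5 faults
Smallest f with faults ≤ 15 is 2.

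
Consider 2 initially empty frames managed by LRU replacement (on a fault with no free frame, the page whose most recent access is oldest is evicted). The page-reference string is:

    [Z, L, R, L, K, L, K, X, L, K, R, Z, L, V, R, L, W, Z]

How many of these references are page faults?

15

Z -> fault, frames [Z]
L -> fault, frames [Z, L]
R -> fault, evict Z, frames [L, R]
L -> hit
K -> fault, evict R, frames [L, K]
L -> hit
K -> hit
X -> fault, evict L, frames [K, X]
L -> fault, evict K, frames [X, L]
K -> fault, evict X, frames [L, K]
R -> fault, evict L, frames [K, R]
Z -> fault, evict K, frames [R, Z]
L -> fault, evict R, frames [Z, L]
V -> fault, evict Z, frames [L, V]
R -> fault, evict L, frames [V, R]
L -> fault, evict V, frames [R, L]
W -> fault, evict R, frames [L, W]
Z -> fault, evict L, frames [W, Z]
Page faults: 15.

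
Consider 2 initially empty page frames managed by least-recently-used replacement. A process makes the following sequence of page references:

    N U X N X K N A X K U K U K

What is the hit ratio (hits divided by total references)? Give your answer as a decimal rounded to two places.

0.29

N -> fault, frames {N}
U -> fault, frames {N,U}
X -> fault, evict N, frames {U,X}
N -> fault, evict U, frames {X,N}
X -> hit
K -> fault, evict N, frames {X,K}
N -> fault, evict X, frames {K,N}
A -> fault, evict K, frames {N,A}
X -> fault, evict N, frames {A,X}
K -> fault, evict A, frames {X,K}
U -> fault, evict X, frames {K,U}
K -> hit
U -> hit
K -> hit
Hits: 4 of 14 references → 4/14 = 0.2857.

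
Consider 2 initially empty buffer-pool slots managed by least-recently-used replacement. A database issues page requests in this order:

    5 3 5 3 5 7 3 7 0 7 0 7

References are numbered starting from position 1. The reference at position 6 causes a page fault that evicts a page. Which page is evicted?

3

pos 1: 5: miss, frames (5)
pos 2: 3: miss, frames (5 3)
pos 3: 5: hit
pos 4: 3: hit
pos 5: 5: hit
pos 6: 7: miss, evict 3, frames (5 7)
At position 6, page 3 is evicted.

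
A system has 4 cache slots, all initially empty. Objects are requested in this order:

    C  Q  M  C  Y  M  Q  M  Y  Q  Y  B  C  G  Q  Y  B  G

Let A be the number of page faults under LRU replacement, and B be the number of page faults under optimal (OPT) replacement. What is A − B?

Under LRU: F F F . F . . . . . . F F F F F F . → 10 faults.
Under OPT: F F F . F . . . . . . F . F . . . . → 6 faults.
A − B = 10 − 6 = 4.

4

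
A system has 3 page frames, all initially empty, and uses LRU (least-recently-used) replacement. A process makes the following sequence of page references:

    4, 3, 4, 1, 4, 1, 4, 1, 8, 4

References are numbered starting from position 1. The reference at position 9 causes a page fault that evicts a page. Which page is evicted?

pos 1: 4 -> miss, frames [4]
pos 2: 3 -> miss, frames [4, 3]
pos 3: 4 -> hit
pos 4: 1 -> miss, frames [3, 4, 1]
pos 5: 4 -> hit
pos 6: 1 -> hit
pos 7: 4 -> hit
pos 8: 1 -> hit
pos 9: 8 -> miss, evict 3, frames [4, 1, 8]
At position 9, page 3 is evicted.

3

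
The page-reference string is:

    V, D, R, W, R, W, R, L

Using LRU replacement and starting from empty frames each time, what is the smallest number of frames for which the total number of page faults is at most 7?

2

f=1: 8 faults
f=2: 5 faults
f=3: 5 faults
f=4: 5 faults
f=5: 5 faults
Smallest f with faults ≤ 7 is 2.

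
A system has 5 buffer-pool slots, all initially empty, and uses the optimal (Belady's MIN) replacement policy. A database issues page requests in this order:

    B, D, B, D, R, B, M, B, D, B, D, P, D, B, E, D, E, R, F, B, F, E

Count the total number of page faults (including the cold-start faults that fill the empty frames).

B -> fault, frames (B)
D -> fault, frames (B D)
B -> hit
D -> hit
R -> fault, frames (B D R)
B -> hit
M -> fault, frames (B D R M)
B -> hit
D -> hit
B -> hit
D -> hit
P -> fault, frames (B D R M P)
D -> hit
B -> hit
E -> fault, evict P, frames (B D R M E)
D -> hit
E -> hit
R -> hit
F -> fault, evict M, frames (B D R E F)
B -> hit
F -> hit
E -> hit
Page faults: 7.

7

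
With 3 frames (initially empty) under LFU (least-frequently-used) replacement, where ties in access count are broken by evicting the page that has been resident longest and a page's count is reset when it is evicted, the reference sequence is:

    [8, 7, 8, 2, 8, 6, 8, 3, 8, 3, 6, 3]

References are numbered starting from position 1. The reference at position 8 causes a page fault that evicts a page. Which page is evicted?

pos 1: 8: fault, frames (8)
pos 2: 7: fault, frames (8 7)
pos 3: 8: hit
pos 4: 2: fault, frames (8 7 2)
pos 5: 8: hit
pos 6: 6: fault, evict 7, frames (8 2 6)
pos 7: 8: hit
pos 8: 3: fault, evict 2, frames (8 6 3)
At position 8, page 2 is evicted.

2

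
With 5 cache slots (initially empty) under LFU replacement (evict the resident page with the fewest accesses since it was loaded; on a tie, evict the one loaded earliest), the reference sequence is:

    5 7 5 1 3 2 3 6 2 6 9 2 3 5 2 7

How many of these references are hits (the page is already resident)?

8

5 -> miss, frames [5]
7 -> miss, frames [5, 7]
5 -> hit
1 -> miss, frames [5, 7, 1]
3 -> miss, frames [5, 7, 1, 3]
2 -> miss, frames [5, 7, 1, 3, 2]
3 -> hit
6 -> miss, evict 7, frames [5, 1, 3, 2, 6]
2 -> hit
6 -> hit
9 -> miss, evict 1, frames [5, 3, 2, 6, 9]
2 -> hit
3 -> hit
5 -> hit
2 -> hit
7 -> miss, evict 9, frames [5, 3, 2, 6, 7]
Hits: 8.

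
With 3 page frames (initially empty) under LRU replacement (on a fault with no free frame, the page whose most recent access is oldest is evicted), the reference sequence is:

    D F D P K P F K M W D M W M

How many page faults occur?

D -> miss, frames {D}
F -> miss, frames {D,F}
D -> hit
P -> miss, frames {F,D,P}
K -> miss, evict F, frames {D,P,K}
P -> hit
F -> miss, evict D, frames {K,P,F}
K -> hit
M -> miss, evict P, frames {F,K,M}
W -> miss, evict F, frames {K,M,W}
D -> miss, evict K, frames {M,W,D}
M -> hit
W -> hit
M -> hit
Page faults: 8.

8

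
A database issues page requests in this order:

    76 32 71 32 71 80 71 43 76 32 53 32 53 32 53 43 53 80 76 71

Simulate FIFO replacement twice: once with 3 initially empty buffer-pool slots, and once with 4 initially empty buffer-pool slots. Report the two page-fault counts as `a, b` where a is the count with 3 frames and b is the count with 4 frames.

3 frames: F F F . . F . F F F F . . . . F . F F F → 12 faults.
4 frames: F F F . . F . F F F F . . . . . . F . F → 10 faults.
10 < 12: adding a frame reduced faults, as is typical.

12, 10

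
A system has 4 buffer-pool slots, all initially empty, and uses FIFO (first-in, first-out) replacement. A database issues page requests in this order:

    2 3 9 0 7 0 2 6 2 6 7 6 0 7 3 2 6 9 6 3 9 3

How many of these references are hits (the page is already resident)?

13

2: fault, frames {2}
3: fault, frames {2,3}
9: fault, frames {2,3,9}
0: fault, frames {2,3,9,0}
7: fault, evict 2, frames {3,9,0,7}
0: hit
2: fault, evict 3, frames {9,0,7,2}
6: fault, evict 9, frames {0,7,2,6}
2: hit
6: hit
7: hit
6: hit
0: hit
7: hit
3: fault, evict 0, frames {7,2,6,3}
2: hit
6: hit
9: fault, evict 7, frames {2,6,3,9}
6: hit
3: hit
9: hit
3: hit
Hits: 13.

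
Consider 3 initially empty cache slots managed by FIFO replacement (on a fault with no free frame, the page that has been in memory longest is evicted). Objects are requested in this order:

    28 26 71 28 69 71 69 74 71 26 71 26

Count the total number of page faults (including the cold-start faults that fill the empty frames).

7

28: fault, frames {28}
26: fault, frames {28,26}
71: fault, frames {28,26,71}
28: hit
69: fault, evict 28, frames {26,71,69}
71: hit
69: hit
74: fault, evict 26, frames {71,69,74}
71: hit
26: fault, evict 71, frames {69,74,26}
71: fault, evict 69, frames {74,26,71}
26: hit
Page faults: 7.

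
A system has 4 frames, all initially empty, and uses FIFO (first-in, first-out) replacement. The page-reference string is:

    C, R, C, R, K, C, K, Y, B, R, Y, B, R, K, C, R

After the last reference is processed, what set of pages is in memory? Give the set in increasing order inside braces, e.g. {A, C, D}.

{B, C, R, Y}

C: fault, frames {C}
R: fault, frames {C,R}
C: hit
R: hit
K: fault, frames {C,R,K}
C: hit
K: hit
Y: fault, frames {C,R,K,Y}
B: fault, evict C, frames {R,K,Y,B}
R: hit
Y: hit
B: hit
R: hit
K: hit
C: fault, evict R, frames {K,Y,B,C}
R: fault, evict K, frames {Y,B,C,R}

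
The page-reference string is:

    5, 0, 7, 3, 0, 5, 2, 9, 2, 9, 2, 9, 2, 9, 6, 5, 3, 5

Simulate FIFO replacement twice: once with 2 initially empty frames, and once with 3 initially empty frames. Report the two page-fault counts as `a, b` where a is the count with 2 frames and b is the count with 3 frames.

11, 10

2 frames: F F F F F F F F . . . . . . F F F . → 11 faults.
3 frames: F F F F . F F F . . . . . . F F F . → 10 faults.
10 < 11: adding a frame reduced faults, as is typical.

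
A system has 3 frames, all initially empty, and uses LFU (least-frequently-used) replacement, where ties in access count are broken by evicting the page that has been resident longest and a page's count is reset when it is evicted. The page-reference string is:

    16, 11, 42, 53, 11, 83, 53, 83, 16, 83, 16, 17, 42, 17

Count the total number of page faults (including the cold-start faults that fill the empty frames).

9

16 → fault, frames (16)
11 → fault, frames (16 11)
42 → fault, frames (16 11 42)
53 → fault, evict 16, frames (11 42 53)
11 → hit
83 → fault, evict 42, frames (11 53 83)
53 → hit
83 → hit
16 → fault, evict 11, frames (53 83 16)
83 → hit
16 → hit
17 → fault, evict 53, frames (83 16 17)
42 → fault, evict 17, frames (83 16 42)
17 → fault, evict 42, frames (83 16 17)
Page faults: 9.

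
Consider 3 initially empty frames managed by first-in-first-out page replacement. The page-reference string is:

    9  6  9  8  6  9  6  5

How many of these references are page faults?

4

9 → miss, frames {9}
6 → miss, frames {9,6}
9 → hit
8 → miss, frames {9,6,8}
6 → hit
9 → hit
6 → hit
5 → miss, evict 9, frames {6,8,5}
Page faults: 4.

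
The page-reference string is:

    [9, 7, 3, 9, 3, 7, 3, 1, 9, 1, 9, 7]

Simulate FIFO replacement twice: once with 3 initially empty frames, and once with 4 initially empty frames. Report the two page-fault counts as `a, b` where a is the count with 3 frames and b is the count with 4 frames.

3 frames: F F F . . . . F F . . F → 6 faults.
4 frames: F F F . . . . F . . . . → 4 faults.
4 < 6: adding a frame reduced faults, as is typical.

6, 4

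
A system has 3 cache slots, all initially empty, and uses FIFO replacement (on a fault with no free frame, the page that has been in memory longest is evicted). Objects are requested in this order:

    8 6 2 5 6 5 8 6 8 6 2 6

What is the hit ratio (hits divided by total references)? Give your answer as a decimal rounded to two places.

8: miss, frames {8}
6: miss, frames {8,6}
2: miss, frames {8,6,2}
5: miss, evict 8, frames {6,2,5}
6: hit
5: hit
8: miss, evict 6, frames {2,5,8}
6: miss, evict 2, frames {5,8,6}
8: hit
6: hit
2: miss, evict 5, frames {8,6,2}
6: hit
Hits: 5 of 12 references → 5/12 = 0.4167.

0.42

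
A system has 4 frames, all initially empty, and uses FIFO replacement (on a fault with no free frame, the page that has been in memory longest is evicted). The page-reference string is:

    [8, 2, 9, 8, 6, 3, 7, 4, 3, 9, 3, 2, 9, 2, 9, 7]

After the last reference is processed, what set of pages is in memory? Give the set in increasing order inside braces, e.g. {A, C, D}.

{2, 4, 7, 9}

8: fault, frames {8}
2: fault, frames {8,2}
9: fault, frames {8,2,9}
8: hit
6: fault, frames {8,2,9,6}
3: fault, evict 8, frames {2,9,6,3}
7: fault, evict 2, frames {9,6,3,7}
4: fault, evict 9, frames {6,3,7,4}
3: hit
9: fault, evict 6, frames {3,7,4,9}
3: hit
2: fault, evict 3, frames {7,4,9,2}
9: hit
2: hit
9: hit
7: hit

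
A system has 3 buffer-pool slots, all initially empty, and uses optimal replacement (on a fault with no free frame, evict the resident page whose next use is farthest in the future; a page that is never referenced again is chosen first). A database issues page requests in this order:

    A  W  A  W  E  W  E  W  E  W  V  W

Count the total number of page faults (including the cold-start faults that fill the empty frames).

A: miss, frames {A}
W: miss, frames {A,W}
A: hit
W: hit
E: miss, frames {A,W,E}
W: hit
E: hit
W: hit
E: hit
W: hit
V: miss, evict E, frames {A,W,V}
W: hit
Page faults: 4.

4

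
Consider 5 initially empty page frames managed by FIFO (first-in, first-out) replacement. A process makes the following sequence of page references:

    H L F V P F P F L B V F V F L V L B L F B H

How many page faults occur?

7

H -> fault, frames [H]
L -> fault, frames [H, L]
F -> fault, frames [H, L, F]
V -> fault, frames [H, L, F, V]
P -> fault, frames [H, L, F, V, P]
F -> hit
P -> hit
F -> hit
L -> hit
B -> fault, evict H, frames [L, F, V, P, B]
V -> hit
F -> hit
V -> hit
F -> hit
L -> hit
V -> hit
L -> hit
B -> hit
L -> hit
F -> hit
B -> hit
H -> fault, evict L, frames [F, V, P, B, H]
Page faults: 7.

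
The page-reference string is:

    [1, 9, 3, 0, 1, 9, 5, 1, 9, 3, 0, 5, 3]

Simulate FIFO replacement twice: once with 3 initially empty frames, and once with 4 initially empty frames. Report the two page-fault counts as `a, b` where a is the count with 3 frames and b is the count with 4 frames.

3 frames: F F F F F F F . . F F . . → 9 faults.
4 frames: F F F F . . F F F F F F . → 10 faults.
10 > 9: adding a frame increased faults — Belady's anomaly.

9, 10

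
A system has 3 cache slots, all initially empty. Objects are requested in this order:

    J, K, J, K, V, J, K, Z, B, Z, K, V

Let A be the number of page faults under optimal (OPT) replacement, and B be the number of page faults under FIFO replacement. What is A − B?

Under OPT: F F . . F . . F F . . F → 6 faults.
Under FIFO: F F . . F . . F F . F F → 7 faults.
A − B = 6 − 7 = -1.

-1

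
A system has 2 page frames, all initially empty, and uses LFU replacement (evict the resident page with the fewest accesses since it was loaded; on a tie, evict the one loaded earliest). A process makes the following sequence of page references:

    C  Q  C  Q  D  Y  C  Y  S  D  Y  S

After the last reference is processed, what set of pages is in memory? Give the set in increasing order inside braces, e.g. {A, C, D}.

C: fault, frames {C}
Q: fault, frames {C,Q}
C: hit
Q: hit
D: fault, evict C, frames {Q,D}
Y: fault, evict D, frames {Q,Y}
C: fault, evict Y, frames {Q,C}
Y: fault, evict C, frames {Q,Y}
S: fault, evict Y, frames {Q,S}
D: fault, evict S, frames {Q,D}
Y: fault, evict D, frames {Q,Y}
S: fault, evict Y, frames {Q,S}

{Q, S}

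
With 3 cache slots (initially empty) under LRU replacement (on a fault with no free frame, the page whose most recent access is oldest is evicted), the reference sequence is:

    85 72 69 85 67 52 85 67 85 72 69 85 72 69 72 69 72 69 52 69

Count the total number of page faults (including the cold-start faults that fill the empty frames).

85: miss, frames [85]
72: miss, frames [85, 72]
69: miss, frames [85, 72, 69]
85: hit
67: miss, evict 72, frames [69, 85, 67]
52: miss, evict 69, frames [85, 67, 52]
85: hit
67: hit
85: hit
72: miss, evict 52, frames [67, 85, 72]
69: miss, evict 67, frames [85, 72, 69]
85: hit
72: hit
69: hit
72: hit
69: hit
72: hit
69: hit
52: miss, evict 85, frames [72, 69, 52]
69: hit
Page faults: 8.

8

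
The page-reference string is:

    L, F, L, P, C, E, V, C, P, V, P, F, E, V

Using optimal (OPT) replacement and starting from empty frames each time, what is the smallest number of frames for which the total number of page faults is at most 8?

3

f=1: 14 faults
f=2: 9 faults
f=3: 8 faults
f=4: 7 faults
f=5: 6 faults
f=6: 6 faults
Smallest f with faults ≤ 8 is 3.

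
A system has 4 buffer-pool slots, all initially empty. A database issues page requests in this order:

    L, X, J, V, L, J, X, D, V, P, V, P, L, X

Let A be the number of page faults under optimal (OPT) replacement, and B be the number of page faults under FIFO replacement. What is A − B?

Under OPT: F F F F . . . F . F . . . . → 6 faults.
Under FIFO: F F F F . . . F . F . . F F → 8 faults.
A − B = 6 − 8 = -2.

-2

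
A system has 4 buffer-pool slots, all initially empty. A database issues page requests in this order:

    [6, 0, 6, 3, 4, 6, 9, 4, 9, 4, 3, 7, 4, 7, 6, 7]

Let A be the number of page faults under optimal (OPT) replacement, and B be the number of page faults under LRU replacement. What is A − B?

Under OPT: F F . F F . F . . . . F . . . . → 6 faults.
Under LRU: F F . F F . F . . . . F . . F . → 7 faults.
A − B = 6 − 7 = -1.

-1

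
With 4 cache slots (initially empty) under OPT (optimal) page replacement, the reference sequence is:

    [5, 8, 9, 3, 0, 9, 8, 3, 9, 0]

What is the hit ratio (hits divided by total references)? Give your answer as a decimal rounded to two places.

0.50

5 → miss, frames {5}
8 → miss, frames {5,8}
9 → miss, frames {5,8,9}
3 → miss, frames {5,8,9,3}
0 → miss, evict 5, frames {8,9,3,0}
9 → hit
8 → hit
3 → hit
9 → hit
0 → hit
Hits: 5 of 10 references → 5/10 = 0.5000.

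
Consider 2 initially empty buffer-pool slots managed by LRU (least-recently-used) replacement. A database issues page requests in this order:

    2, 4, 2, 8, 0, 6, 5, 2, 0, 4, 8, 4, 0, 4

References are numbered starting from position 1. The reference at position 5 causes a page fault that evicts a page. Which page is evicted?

2

pos 1: 2 → miss, frames (2)
pos 2: 4 → miss, frames (2 4)
pos 3: 2 → hit
pos 4: 8 → miss, evict 4, frames (2 8)
pos 5: 0 → miss, evict 2, frames (8 0)
At position 5, page 2 is evicted.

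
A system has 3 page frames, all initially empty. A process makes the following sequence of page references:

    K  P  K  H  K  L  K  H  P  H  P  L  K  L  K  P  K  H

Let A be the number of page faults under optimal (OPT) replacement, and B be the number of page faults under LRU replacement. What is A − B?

-1

Under OPT: F F . F . F . . F . . . F . . . . F → 7 faults.
Under LRU: F F . F . F . . F . . F F . . . . F → 8 faults.
A − B = 7 − 8 = -1.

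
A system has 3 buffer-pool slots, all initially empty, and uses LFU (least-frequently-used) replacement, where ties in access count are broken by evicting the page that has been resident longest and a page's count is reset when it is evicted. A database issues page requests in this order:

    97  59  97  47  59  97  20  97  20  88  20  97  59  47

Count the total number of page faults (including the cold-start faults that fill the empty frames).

97: fault, frames (97)
59: fault, frames (97 59)
97: hit
47: fault, frames (97 59 47)
59: hit
97: hit
20: fault, evict 47, frames (97 59 20)
97: hit
20: hit
88: fault, evict 59, frames (97 20 88)
20: hit
97: hit
59: fault, evict 88, frames (97 20 59)
47: fault, evict 59, frames (97 20 47)
Page faults: 7.

7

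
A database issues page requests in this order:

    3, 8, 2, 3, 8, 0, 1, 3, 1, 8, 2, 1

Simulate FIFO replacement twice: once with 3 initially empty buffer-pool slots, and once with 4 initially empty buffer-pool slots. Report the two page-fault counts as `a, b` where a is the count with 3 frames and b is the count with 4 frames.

9, 8

3 frames: F F F . . F F F . F F F → 9 faults.
4 frames: F F F . . F F F . F F . → 8 faults.
8 < 9: adding a frame reduced faults, as is typical.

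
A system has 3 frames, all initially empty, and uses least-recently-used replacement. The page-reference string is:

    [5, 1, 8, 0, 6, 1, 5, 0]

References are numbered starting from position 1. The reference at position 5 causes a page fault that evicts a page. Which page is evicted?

pos 1: 5: miss, frames (5)
pos 2: 1: miss, frames (5 1)
pos 3: 8: miss, frames (5 1 8)
pos 4: 0: miss, evict 5, frames (1 8 0)
pos 5: 6: miss, evict 1, frames (8 0 6)
At position 5, page 1 is evicted.

1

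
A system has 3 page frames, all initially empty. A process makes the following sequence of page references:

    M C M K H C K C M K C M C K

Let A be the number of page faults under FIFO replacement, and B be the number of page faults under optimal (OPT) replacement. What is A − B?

Under FIFO: F F . F F . . . F . F . . F → 7 faults.
Under OPT: F F . F F . . . F . . . . . → 5 faults.
A − B = 7 − 5 = 2.

2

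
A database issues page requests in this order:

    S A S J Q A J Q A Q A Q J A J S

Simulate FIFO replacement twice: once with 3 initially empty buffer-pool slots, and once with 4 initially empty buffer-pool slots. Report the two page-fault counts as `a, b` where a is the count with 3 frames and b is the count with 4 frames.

3 frames: F F . F F . . . . . . . . . . F → 5 faults.
4 frames: F F . F F . . . . . . . . . . . → 4 faults.
4 < 5: adding a frame reduced faults, as is typical.

5, 4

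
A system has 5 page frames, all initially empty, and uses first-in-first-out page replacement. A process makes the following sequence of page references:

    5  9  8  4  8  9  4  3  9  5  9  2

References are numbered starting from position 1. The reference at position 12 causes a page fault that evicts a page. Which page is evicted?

5

pos 1: 5: miss, frames (5)
pos 2: 9: miss, frames (5 9)
pos 3: 8: miss, frames (5 9 8)
pos 4: 4: miss, frames (5 9 8 4)
pos 5: 8: hit
pos 6: 9: hit
pos 7: 4: hit
pos 8: 3: miss, frames (5 9 8 4 3)
pos 9: 9: hit
pos 10: 5: hit
pos 11: 9: hit
pos 12: 2: miss, evict 5, frames (9 8 4 3 2)
At position 12, page 5 is evicted.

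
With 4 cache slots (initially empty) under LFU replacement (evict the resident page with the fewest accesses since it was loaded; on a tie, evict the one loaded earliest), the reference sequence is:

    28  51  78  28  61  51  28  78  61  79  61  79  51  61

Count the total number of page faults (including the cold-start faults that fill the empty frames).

28 → miss, frames [28]
51 → miss, frames [28, 51]
78 → miss, frames [28, 51, 78]
28 → hit
61 → miss, frames [28, 51, 78, 61]
51 → hit
28 → hit
78 → hit
61 → hit
79 → miss, evict 51, frames [28, 78, 61, 79]
61 → hit
79 → hit
51 → miss, evict 78, frames [28, 61, 79, 51]
61 → hit
Page faults: 6.

6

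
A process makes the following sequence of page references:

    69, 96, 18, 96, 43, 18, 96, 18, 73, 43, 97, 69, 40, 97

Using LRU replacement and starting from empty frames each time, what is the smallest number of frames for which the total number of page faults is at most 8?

4

f=1: 14 faults
f=2: 12 faults
f=3: 9 faults
f=4: 8 faults
f=5: 8 faults
f=6: 7 faults
f=7: 7 faults
Smallest f with faults ≤ 8 is 4.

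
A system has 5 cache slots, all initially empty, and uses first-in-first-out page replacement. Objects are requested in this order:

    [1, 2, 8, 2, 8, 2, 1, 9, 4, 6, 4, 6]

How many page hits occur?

1 → fault, frames {1}
2 → fault, frames {1,2}
8 → fault, frames {1,2,8}
2 → hit
8 → hit
2 → hit
1 → hit
9 → fault, frames {1,2,8,9}
4 → fault, frames {1,2,8,9,4}
6 → fault, evict 1, frames {2,8,9,4,6}
4 → hit
6 → hit
Hits: 6.

6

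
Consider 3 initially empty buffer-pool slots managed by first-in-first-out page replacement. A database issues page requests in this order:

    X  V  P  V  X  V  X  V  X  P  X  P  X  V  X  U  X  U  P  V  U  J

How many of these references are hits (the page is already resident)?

15

X -> miss, frames [X]
V -> miss, frames [X, V]
P -> miss, frames [X, V, P]
V -> hit
X -> hit
V -> hit
X -> hit
V -> hit
X -> hit
P -> hit
X -> hit
P -> hit
X -> hit
V -> hit
X -> hit
U -> miss, evict X, frames [V, P, U]
X -> miss, evict V, frames [P, U, X]
U -> hit
P -> hit
V -> miss, evict P, frames [U, X, V]
U -> hit
J -> miss, evict U, frames [X, V, J]
Hits: 15.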